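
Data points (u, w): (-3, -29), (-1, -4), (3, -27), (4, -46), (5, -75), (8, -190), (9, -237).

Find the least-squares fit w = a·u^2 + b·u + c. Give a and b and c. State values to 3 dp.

From the data, Σu^2·u^2 = 11701, Σu^2·u = 1429, Σu^2 = 205, Σu·u = 205, Σu = 25, Σ1 = 7.
And Σu^2·w = -34476, Σu·w = -4202, Σw = -608.
So MᵀM·[a, b, c]ᵀ = Mᵀw: [[11701, 1429, 205]; [1429, 205, 25]; [205, 25, 7]]·[a, b, c]ᵀ = [-34476, -4202, -608]ᵀ.
Inverting the 3×3 Gram matrix, [a, b, c]ᵀ = [-4759/1608, 1327/4824, -2813/2412]ᵀ.

a = -2.960, b = 0.275, c = -1.166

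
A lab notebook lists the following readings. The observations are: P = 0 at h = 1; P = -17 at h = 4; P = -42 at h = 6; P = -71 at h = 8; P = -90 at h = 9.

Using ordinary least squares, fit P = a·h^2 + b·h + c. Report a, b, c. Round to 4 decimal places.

a = -1.0323, b = -0.9581, c = 2.2425

Entries of XᵀX: Σh^2·h^2 = 12210, Σh^2·h = 1522, Σh^2 = 198, Σh·h = 198, Σh = 28, Σ1 = 5.
Moment sums: Σh^2·P = -13618, Σh·P = -1698, ΣP = -220.
Row-reducing yields a = -5985/5798, b = -5555/5798, c = 6501/2899.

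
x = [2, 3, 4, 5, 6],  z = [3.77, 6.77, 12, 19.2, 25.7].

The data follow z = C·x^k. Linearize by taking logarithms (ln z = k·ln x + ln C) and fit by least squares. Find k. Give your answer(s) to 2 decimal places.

k = 1.79

With ln zᵢ as the transformed response and ln xᵢ as the regressor:
Σln x = 6.5793, Σ(ln x)² = 9.4099, Σln z = 11.9259, Σln x·ln z = 17.0384.
Equations: 9.4099·k + 6.5793·ln C = 17.0384;  6.5793·k + 5·ln C = 11.9259.
Solving (det = 3.7630): k = 1.78816, ln C = 0.03222.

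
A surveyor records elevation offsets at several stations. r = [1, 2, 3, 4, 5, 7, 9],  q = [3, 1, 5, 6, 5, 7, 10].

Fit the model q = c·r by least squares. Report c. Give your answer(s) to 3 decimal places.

Setting ∂/∂c … = 0 gives: 185·c = 208.
Hence c = 208 / 185 ≈ 1.12432.

c = 1.124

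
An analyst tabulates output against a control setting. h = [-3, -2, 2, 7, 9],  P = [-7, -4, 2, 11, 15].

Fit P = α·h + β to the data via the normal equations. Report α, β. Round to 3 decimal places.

The normal system AᵀA·[α, β]ᵀ = AᵀP is [[147, 13]; [13, 5]]·[α, β]ᵀ = [245, 17]ᵀ.
Eliminating β: 5·(row 1) − 13·(row 2) gives 566·α = 5·245 − 13·17 = 1004, so α = 502/283.
Then β = (17 − 13·(502/283))/5 = -343/283.

α = 1.774, β = -1.212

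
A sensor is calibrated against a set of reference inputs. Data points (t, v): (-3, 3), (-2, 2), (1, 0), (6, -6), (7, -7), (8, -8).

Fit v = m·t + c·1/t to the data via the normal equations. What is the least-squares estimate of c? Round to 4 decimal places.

c = 0.7999

XᵀX·[m, c]ᵀ = Xᵀv reads: 163·m + 6·c = -162;  6·m + (40217/28224)·c = -5.
det = 163·(40217/28224) − 6² = 5539307/28224.
m = ((-162)·(40217/28224) − 6·(-5))/(5539307/28224) = -5668434/5539307; c = (163·(-5) − 6·(-162))/(5539307/28224) = 4431168/5539307.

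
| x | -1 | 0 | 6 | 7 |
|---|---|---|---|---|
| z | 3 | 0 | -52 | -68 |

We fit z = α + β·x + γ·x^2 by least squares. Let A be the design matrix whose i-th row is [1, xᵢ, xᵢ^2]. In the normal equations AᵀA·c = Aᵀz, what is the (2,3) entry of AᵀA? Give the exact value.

Row 2 ↔ basis x, column 3 ↔ basis x^2, so (AᵀA)_{2,3} = Σᵢ (x)·(x^2) = (-1)·(1) + (0)·(0) + (6)·(36) + (7)·(49) = 558.

558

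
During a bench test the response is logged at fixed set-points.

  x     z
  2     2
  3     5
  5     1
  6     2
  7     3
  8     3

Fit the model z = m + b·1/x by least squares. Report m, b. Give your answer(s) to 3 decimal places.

m = 2.460, b = 0.844

Entries of MᵀM: Σ1 = 6, Σ1/x = 411/280, Σ1/x·1/x = 328049/705600.
And Σz = 16, Σ1/x·z = 1121/280.
So MᵀM·[m, b]ᵀ = Mᵀz: [[6, 411/280]; [411/280, 328049/705600]]·[m, b]ᵀ = [16, 1121/280]ᵀ.
Δ = 6·(328049/705600) − (411/280)² = 29867/47040.
m = (16·(328049/705600) − (411/280)·(1121/280))/(29867/47040) = 220441/89601; b = (6·(1121/280) − (411/280)·16)/(29867/47040) = 25200/29867.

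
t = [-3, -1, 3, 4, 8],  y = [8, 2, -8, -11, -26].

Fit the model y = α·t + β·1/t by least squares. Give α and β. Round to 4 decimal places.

α = -3.1430, β = 1.8316

Sums needed: Σt·t = 99, Σt·1/t = 5, Σ1/t·1/t = 749/576.
For Aᵀy: Σt·y = -302, Σ1/t·y = -40/3.
Normal equations: [[99, 5]; [5, 749/576]]·[α, β]ᵀ = [-302, -40/3]ᵀ.
Δ = 99·(749/576) − 5² = 6639/64.
α = ((-302)·(749/576) − 5·(-40/3))/(6639/64) = -187798/59751; β = (99·(-40/3) − 5·(-302))/(6639/64) = 12160/6639.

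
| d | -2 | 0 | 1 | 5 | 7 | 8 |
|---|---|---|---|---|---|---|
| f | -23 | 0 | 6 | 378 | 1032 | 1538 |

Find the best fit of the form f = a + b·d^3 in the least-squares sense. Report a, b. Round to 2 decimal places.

Normal-equation sums: Σ1 = 6, Σd^3 = 973, Σd^3·d^3 = 395483.
For Xᵀf: Σf = 2931, Σd^3·f = 1188872.
Normal equations: [[6, 973]; [973, 395483]]·[a, b]ᵀ = [2931, 1188872]ᵀ.
det = 6·395483 − 973² = 1426169.
a = (2931·395483 − 973·1188872)/1426169 = 2388217/1426169; b = (6·1188872 − 973·2931)/1426169 = 4281369/1426169.

a = 1.67, b = 3.00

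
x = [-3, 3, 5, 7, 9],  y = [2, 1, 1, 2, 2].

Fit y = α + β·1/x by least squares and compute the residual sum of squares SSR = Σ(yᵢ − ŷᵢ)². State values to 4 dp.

The normal equations are: 5·α + (143/315)·β = 8;  (143/315)·α + (29269/99225)·β = 118/315.
Δ = 5·(29269/99225) − (143/315)² = 125896/99225.
α = (8·(29269/99225) − (143/315)·(118/315))/(125896/99225) = 108639/62948; β = (5·(118/315) − (143/315)·8)/(125896/99225) = -87255/62948.
Residuals: -2957/15737, -8303/31474, -7060/15737, 14861/31474, 6738/15737; SSR = 22423/31474.

SSR = 0.7124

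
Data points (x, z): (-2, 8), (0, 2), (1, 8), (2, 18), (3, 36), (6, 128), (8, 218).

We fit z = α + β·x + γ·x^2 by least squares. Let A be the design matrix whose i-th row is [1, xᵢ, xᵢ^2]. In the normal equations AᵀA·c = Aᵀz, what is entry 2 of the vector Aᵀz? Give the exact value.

2648

Entry 2 ↔ basis x, so (Aᵀz)_{2} = Σᵢ (x)·zᵢ = (-2)·(8) + (0)·(2) + (1)·(8) + (2)·(18) + (3)·(36) + (6)·(128) + (8)·(218) = 2648.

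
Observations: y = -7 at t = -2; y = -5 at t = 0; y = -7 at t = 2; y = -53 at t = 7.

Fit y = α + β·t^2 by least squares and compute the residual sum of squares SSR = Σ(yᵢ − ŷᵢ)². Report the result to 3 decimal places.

Forming AᵀA = [[4, 57]; [57, 2433]] and Aᵀy = [-72, -2653]ᵀ gives AᵀA·[α, β]ᵀ = Aᵀy.
Δ = 4·2433 − 57² = 6483.
α = ((-72)·2433 − 57·(-2653))/6483 = -7985/2161; β = (4·(-2653) − 57·(-72))/6483 = -6508/6483.
Residuals: 4606/6483, -2820/2161, 4606/6483, -752/6483; SSR = 17672/6483.

SSR = 2.726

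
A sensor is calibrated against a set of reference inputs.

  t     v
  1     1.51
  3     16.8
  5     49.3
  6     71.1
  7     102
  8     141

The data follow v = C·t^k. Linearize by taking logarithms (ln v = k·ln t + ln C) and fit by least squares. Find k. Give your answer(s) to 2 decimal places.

k = 2.17

Linearized form: ln v = k·ln t + ln C. From the 6 transformed points,
Over the data: Σln t = 8.5252, Σ(ln t)² = 15.1183, Σln v = 20.9692, Σln t·ln v = 36.3037.
Normal system: [[15.1183, 8.5252]; [8.5252, 6]]·[k, ln C]ᵀ = [36.3037, 20.9692]ᵀ.
Δ = 15.1183·6 − (8.5252)² = 18.0313; k = (36.3037·6 − 8.5252·20.9692)/18.0313 = 2.16602, ln C = (15.1183·20.9692 − 8.5252·36.3037)/18.0313 = 0.41726.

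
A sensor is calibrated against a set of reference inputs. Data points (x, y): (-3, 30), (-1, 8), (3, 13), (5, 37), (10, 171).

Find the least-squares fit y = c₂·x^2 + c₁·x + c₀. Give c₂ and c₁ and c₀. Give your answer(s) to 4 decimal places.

c₂ = 1.9729, c₁ = -2.9702, c₀ = 3.2967

Compute the Gram sums: Σx^2·x^2 = 10788, Σx^2·x = 1124, Σx^2 = 144, Σx·x = 144, Σx = 14, Σ1 = 5.
And Σx^2·y = 18420, Σx·y = 1836, Σy = 259.
AᵀA·[c₂, c₁, c₀]ᵀ = Aᵀy becomes [[10788, 1124, 144]; [1124, 144, 14]; [144, 14, 5]]·[c₂, c₁, c₀]ᵀ = [18420, 1836, 259]ᵀ.
Row-reducing yields c₂ = 217517/110252, c₁ = -327465/110252, c₀ = 181733/55126.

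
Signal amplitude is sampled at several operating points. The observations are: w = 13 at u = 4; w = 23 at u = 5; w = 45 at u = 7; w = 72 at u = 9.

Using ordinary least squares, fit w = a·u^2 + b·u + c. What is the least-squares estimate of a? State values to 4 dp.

a = 0.5415

Compute the Gram sums: Σu^2·u^2 = 9843, Σu^2·u = 1261, Σu^2 = 171, Σu·u = 171, Σu = 25, Σ1 = 4.
Right-hand side: Σu^2·w = 8820, Σu·w = 1130, Σw = 153.
Inverting the 3×3 Gram matrix, [a, b, c]ᵀ = [431/796, 3759/796, -2868/199]ᵀ.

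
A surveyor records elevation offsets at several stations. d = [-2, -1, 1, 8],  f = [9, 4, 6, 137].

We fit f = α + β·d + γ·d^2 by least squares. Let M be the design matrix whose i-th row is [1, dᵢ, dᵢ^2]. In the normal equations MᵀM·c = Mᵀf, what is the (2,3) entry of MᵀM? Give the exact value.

504

Row 2 ↔ basis d, column 3 ↔ basis d^2, so (MᵀM)_{2,3} = Σᵢ (d)·(d^2) = (-2)·(4) + (-1)·(1) + (1)·(1) + (8)·(64) = 504.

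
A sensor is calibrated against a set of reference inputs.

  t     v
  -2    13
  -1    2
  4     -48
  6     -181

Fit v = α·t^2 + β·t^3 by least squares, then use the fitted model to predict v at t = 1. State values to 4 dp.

v̂ = 0.0929

Forming XᵀX = [[1569, 8767]; [8767, 50817]] and Xᵀv = [-7230, -42274]ᵀ gives XᵀX·[α, β]ᵀ = Xᵀv.
Δ = 1569·50817 − 8767² = 2871584.
α = ((-7230)·50817 − 8767·(-42274))/2871584 = 100289/89737; β = (1569·(-42274) − 8767·(-7230))/2871584 = -91953/89737.
At t = 1: v̂ = (100289/89737)·(1) + (-91953/89737)·(1) = 8336/89737.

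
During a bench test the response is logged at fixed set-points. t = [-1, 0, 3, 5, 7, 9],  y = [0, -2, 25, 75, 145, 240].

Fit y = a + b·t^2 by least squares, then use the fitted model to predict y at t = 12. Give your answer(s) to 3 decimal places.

Setting ∂/∂a … = 0 gives: 6·a + 165·b = 483;  165·a + 9669·b = 28645.
(Σ1 = 6, Σt^2 = 165, Σt^2·t^2 = 9669, Σy = 483, Σt^2·y = 28645.)
Determinant 6·9669 − 165² = 30789.
a = (483·9669 − 165·28645)/30789 = -1706/933; b = (6·28645 − 165·483)/30789 = 30725/10263.
At t = 12: ŷ = (-1706/933)·(1) + (30725/10263)·(144) = 4405634/10263.

ŷ = 429.274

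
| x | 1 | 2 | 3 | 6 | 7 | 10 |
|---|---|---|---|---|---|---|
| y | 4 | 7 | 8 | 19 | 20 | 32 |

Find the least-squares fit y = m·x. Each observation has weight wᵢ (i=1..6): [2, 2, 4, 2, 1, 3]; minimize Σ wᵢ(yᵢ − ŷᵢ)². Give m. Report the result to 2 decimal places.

m = 3.13

From the data, Σwᵢ·x·x = 467.
For MᵀWy: Σwᵢ·x·y = 1460.
Normal equations: [[467]]·[m]ᵀ = [1460]ᵀ.
m = 1460/467 = 3.12634.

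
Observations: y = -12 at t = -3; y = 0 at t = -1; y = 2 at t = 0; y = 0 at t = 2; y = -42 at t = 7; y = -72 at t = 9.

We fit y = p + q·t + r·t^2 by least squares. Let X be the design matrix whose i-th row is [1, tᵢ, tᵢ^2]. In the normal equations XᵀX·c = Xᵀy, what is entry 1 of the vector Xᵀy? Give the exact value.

Entry 1 ↔ basis 1, so (Xᵀy)_{1} = Σᵢ yᵢ = (1)·(-12) + (1)·(0) + (1)·(2) + (1)·(0) + (1)·(-42) + (1)·(-72) = -124.

-124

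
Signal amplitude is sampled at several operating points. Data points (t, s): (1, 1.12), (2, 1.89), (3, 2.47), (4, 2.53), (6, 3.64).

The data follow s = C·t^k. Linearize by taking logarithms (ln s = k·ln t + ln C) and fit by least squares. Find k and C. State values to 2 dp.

Taking logs, ln s = k·ln t + ln C, so regress ln s on ln t.
AᵀA = [[6.8196, 4.9698]; [4.9698, 5]], rhs = [5.0363, 3.8743]ᵀ  (here Σln t = 4.9698, Σ(ln t)² = 6.8196, Σln s = 3.8743, Σln t·ln s = 5.0363).
Solving (det = 9.3990): k = 0.63060, ln C = 0.14808, so C = exp(0.14808) = 1.15960.

k = 0.63, C = 1.16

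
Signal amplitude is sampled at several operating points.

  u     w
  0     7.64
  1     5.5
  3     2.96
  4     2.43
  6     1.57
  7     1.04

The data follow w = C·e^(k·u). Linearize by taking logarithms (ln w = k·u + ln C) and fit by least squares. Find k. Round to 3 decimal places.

k = -0.272

Linearized form: ln w = k·u + ln C. From the 6 transformed points,
XᵀX = [[111.0000, 21.0000]; [21.0000, 6]], rhs = [11.4929, 6.2015]ᵀ  (here Σu = 21.0000, Σ(u)² = 111.0000, Σln w = 6.2015, Σu·ln w = 11.4929).
Slope k = (n·Σu·ln w − Σu·Σln w)/(n·Σ(u)² − (Σu)²) = (6·11.4929 − 21.0000·6.2015)/225.0000 = -0.27233; ln C = (Σln w − k·Σu)/n = 1.98675.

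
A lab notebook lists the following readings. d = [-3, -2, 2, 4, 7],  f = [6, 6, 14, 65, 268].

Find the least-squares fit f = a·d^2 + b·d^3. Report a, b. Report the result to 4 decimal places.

From the data, Σd^2·d^2 = 2770, Σd^2·d^3 = 17588, Σd^3·d^3 = 122602.
Moment sums: Σd^2·f = 14306, Σd^3·f = 95986.
det = 2770·122602 − 17588² = 30269796.
a = (14306·122602 − 17588·95986)/30269796 = 5478537/2522483; b = (2770·95986 − 17588·14306)/30269796 = 1188941/2522483.

a = 2.1719, b = 0.4713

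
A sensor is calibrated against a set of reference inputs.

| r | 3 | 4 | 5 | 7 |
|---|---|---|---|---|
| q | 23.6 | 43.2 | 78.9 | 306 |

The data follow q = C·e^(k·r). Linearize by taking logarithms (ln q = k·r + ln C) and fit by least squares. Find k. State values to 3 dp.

k = 0.642

Let Y = ln q. Fitting Y = k·r + ln C by least squares:
Σr = 19.0000, Σ(r)² = 99.0000, Σln q = 17.0189, Σr·ln q = 86.4531.
Equations: 99.0000·k + 19.0000·ln C = 86.4531;  19.0000·k + 4·ln C = 17.0189.
Solving (det = 35.0000): k = 0.64155, ln C = 1.20736.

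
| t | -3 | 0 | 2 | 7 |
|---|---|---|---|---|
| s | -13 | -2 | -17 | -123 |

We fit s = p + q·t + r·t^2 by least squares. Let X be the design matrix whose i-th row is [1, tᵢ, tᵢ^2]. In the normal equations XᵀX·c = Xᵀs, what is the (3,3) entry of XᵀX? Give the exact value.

2498

Row 3 ↔ basis t^2, column 3 ↔ basis t^2, so (XᵀX)_{3,3} = Σᵢ (t^2)·(t^2) = (9)·(9) + (0)·(0) + (4)·(4) + (49)·(49) = 2498.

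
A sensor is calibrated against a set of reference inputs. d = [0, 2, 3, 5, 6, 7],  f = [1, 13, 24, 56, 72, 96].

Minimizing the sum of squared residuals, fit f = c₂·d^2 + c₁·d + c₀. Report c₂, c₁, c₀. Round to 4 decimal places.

c₂ = 1.4326, c₁ = 3.5341, c₀ = 0.7515

Compute the Gram sums: Σd^2·d^2 = 4419, Σd^2·d = 719, Σd^2 = 123, Σd·d = 123, Σd = 23, Σ1 = 6.
And Σd^2·f = 8964, Σd·f = 1482, Σf = 262.
Solving the 3×3 system (Gaussian elimination) gives c₂ = 1891/1320, c₁ = 311/88, c₀ = 124/165.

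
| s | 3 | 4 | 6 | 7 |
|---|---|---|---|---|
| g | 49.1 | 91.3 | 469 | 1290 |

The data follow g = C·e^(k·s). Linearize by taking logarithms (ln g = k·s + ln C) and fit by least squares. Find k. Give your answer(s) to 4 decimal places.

Let Y = ln g. Fitting Y = k·s + ln C by least squares:
Σs = 20.0000, Σ(s)² = 110.0000, Σln g = 21.7210, Σs·ln g = 116.7786.
Equations: 110.0000·k + 20.0000·ln C = 116.7786;  20.0000·k + 4·ln C = 21.7210.
Solving (det = 40.0000): k = 0.81735, ln C = 1.34349.

k = 0.8174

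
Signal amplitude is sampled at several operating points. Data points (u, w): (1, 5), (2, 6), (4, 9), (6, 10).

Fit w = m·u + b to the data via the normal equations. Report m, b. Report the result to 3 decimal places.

m = 1.051, b = 4.085

From the data, Σu·u = 57, Σu = 13, Σ1 = 4.
Moment sums: Σu·w = 113, Σw = 30.
Normal equations: [[57, 13]; [13, 4]]·[m, b]ᵀ = [113, 30]ᵀ.
det = 57·4 − 13² = 59.
m = (113·4 − 13·30)/59 = 62/59; b = (57·30 − 13·113)/59 = 241/59.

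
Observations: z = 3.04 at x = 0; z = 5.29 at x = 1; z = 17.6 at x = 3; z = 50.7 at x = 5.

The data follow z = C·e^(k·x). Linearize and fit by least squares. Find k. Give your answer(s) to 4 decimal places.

Linearized form: ln z = k·x + ln C. From the 4 transformed points,
AᵀA = [[35.0000, 9.0000]; [9.0000, 4]], rhs = [29.8991, 9.5715]ᵀ  (here Σx = 9.0000, Σ(x)² = 35.0000, Σln z = 9.5715, Σx·ln z = 29.8991).
Δ = 35.0000·4 − (9.0000)² = 59.0000; k = (29.8991·4 − 9.0000·9.5715)/59.0000 = 0.56700, ln C = (35.0000·9.5715 − 9.0000·29.8991)/59.0000 = 1.11712.

k = 0.5670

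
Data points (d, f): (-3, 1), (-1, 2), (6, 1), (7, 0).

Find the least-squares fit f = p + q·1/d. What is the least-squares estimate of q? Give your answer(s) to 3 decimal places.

q = -1.274

The normal system MᵀM·[p, q]ᵀ = Mᵀf is [[4, -43/42]; [-43/42, 2045/1764]]·[p, q]ᵀ = [4, -13/6]ᵀ.
det = 4·(2045/1764) − (-43/42)² = 6331/1764.
p = (4·(2045/1764) − (-43/42)·(-13/6))/(6331/1764) = 4267/6331; q = (4·(-13/6) − (-43/42)·4)/(6331/1764) = -8064/6331.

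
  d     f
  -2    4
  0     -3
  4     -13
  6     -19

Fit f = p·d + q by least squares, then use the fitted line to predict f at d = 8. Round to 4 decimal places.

f̂ = -24.5500

Compute the Gram sums: Σd·d = 56, Σd = 8, Σ1 = 4.
For Aᵀf: Σd·f = -174, Σf = -31.
Normal equations: [[56, 8]; [8, 4]]·[p, q]ᵀ = [-174, -31]ᵀ.
det = 56·4 − 8² = 160.
p = ((-174)·4 − 8·(-31))/160 = -14/5; q = (56·(-31) − 8·(-174))/160 = -43/20.
At d = 8: f̂ = (-14/5)·(8) + (-43/20)·(1) = -491/20.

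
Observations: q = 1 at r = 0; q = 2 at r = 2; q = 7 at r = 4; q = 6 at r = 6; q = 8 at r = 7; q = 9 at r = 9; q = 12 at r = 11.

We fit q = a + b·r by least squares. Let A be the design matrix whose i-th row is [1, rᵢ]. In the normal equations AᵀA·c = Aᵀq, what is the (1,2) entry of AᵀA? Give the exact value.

Row 1 ↔ basis 1, column 2 ↔ basis r, so (AᵀA)_{1,2} = Σᵢ r = (1)·(0) + (1)·(2) + (1)·(4) + (1)·(6) + (1)·(7) + (1)·(9) + (1)·(11) = 39.

39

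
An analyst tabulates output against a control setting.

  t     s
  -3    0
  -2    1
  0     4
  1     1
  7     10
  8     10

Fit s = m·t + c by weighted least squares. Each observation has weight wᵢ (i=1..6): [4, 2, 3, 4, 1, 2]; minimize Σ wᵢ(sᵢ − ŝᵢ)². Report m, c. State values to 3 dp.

m = 0.906, c = 2.377

From the data, Σwᵢ·t·t = 225, Σwᵢ·t = 11, Σwᵢ·1 = 16.
And Σwᵢ·t·s = 230, Σwᵢ·s = 48.
AᵀWA·[m, c]ᵀ = AᵀWs becomes [[225, 11]; [11, 16]]·[m, c]ᵀ = [230, 48]ᵀ.
det = 225·16 − 11² = 3479.
m = (230·16 − 11·48)/3479 = 3152/3479; c = (225·48 − 11·230)/3479 = 8270/3479.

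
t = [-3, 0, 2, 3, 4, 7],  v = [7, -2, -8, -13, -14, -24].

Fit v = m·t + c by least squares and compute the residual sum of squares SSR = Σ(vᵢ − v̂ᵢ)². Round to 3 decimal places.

SSR = 2.782

Compute the Gram sums: Σt·t = 87, Σt = 13, Σ1 = 6.
For Aᵀv: Σt·v = -300, Σv = -54.
So AᵀA·[m, c]ᵀ = Aᵀv: [[87, 13]; [13, 6]]·[m, c]ᵀ = [-300, -54]ᵀ.
Eliminating c: 6·(row 1) − 13·(row 2) gives 353·m = 6·(-300) − 13·(-54) = -1098, so m = -1098/353.
Then c = ((-54) − 13·(-1098/353))/6 = -798/353.
Residuals: -25/353, 92/353, 170/353, -497/353, 248/353, 12/353; SSR = 982/353.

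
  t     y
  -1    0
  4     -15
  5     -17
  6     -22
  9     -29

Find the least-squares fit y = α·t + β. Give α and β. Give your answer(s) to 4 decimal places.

The normal system AᵀA·[α, β]ᵀ = Aᵀy is [[159, 23]; [23, 5]]·[α, β]ᵀ = [-538, -83]ᵀ.
Δ = 159·5 − 23² = 266.
α = ((-538)·5 − 23·(-83))/266 = -781/266; β = (159·(-83) − 23·(-538))/266 = -823/266.

α = -2.9361, β = -3.0940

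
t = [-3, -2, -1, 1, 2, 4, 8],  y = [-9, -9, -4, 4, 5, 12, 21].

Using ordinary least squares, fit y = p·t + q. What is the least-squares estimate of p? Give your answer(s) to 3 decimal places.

The normal equations are: 99·p + 9·q = 279;  9·p + 7·q = 20.
Determinant 99·7 − 9² = 612.
p = (279·7 − 9·20)/612 = 197/68; q = (99·20 − 9·279)/612 = -59/68.

p = 2.897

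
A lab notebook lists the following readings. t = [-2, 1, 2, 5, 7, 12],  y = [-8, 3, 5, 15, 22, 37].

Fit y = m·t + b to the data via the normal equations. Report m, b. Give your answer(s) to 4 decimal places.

Entries of MᵀM: Σt·t = 227, Σt = 25, Σ1 = 6.
Moment sums: Σt·y = 702, Σy = 74.
Normal equations: [[227, 25]; [25, 6]]·[m, b]ᵀ = [702, 74]ᵀ.
Eliminating b: 6·(row 1) − 25·(row 2) gives 737·m = 6·702 − 25·74 = 2362, so m = 2362/737.
Then b = (74 − 25·(2362/737))/6 = -752/737.

m = 3.2049, b = -1.0204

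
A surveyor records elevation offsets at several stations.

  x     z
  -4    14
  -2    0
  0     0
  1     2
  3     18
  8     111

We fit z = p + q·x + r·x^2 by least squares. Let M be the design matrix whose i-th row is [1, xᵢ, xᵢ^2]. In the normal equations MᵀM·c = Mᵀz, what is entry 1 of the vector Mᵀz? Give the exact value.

145

Entry 1 ↔ basis 1, so (Mᵀz)_{1} = Σᵢ zᵢ = (1)·(14) + (1)·(0) + (1)·(0) + (1)·(2) + (1)·(18) + (1)·(111) = 145.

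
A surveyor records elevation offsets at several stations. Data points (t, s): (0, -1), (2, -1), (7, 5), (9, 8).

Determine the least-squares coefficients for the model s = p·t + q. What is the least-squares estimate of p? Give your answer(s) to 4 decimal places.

AᵀA·[p, q]ᵀ = Aᵀs reads: 134·p + 18·q = 105;  18·p + 4·q = 11.
(Σt·t = 134, Σt = 18, Σ1 = 4, Σt·s = 105, Σs = 11.)
Determinant 134·4 − 18² = 212.
p = (105·4 − 18·11)/212 = 111/106; q = (134·11 − 18·105)/212 = -104/53.

p = 1.0472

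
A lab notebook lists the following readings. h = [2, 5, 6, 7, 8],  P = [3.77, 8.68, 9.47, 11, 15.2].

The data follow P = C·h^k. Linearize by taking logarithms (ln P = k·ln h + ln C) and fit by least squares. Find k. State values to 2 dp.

With ln Pᵢ as the transformed response and ln hᵢ as the regressor:
Over the data: Σln h = 8.1197, Σ(ln h)² = 14.3918, Σln P = 10.8554, Σln h·ln P = 18.7509.
Normal system: [[14.3918, 8.1197]; [8.1197, 5]]·[k, ln C]ᵀ = [18.7509, 10.8554]ᵀ.
Δ = 14.3918·5 − (8.1197)² = 6.0295; k = (18.7509·5 − 8.1197·10.8554)/6.0295 = 0.93070, ln C = (14.3918·10.8554 − 8.1197·18.7509)/6.0295 = 0.65969.

k = 0.93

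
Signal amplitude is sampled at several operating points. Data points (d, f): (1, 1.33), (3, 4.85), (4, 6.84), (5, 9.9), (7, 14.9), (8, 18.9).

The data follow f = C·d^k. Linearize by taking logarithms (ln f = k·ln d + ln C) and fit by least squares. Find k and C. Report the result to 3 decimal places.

Let Y = ln f. Fitting Y = k·ln d + ln C by least squares:
XᵀX = [[13.8297, 8.1197]; [8.1197, 6]], rhs = [19.4583, 11.7200]ᵀ  (here Σln d = 8.1197, Σ(ln d)² = 13.8297, Σln f = 11.7200, Σln d·ln f = 19.4583).
Δ = 13.8297·6 − (8.1197)² = 17.0487; k = (19.4583·6 − 8.1197·11.7200)/17.0487 = 1.26621, ln C = (13.8297·11.7200 − 8.1197·19.4583)/17.0487 = 0.23979, so C = exp(0.23979) = 1.27099.

k = 1.266, C = 1.271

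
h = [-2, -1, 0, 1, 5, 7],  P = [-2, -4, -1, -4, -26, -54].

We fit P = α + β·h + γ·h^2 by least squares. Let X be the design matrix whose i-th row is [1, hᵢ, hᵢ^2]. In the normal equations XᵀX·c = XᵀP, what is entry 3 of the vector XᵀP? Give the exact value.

Entry 3 ↔ basis h^2, so (XᵀP)_{3} = Σᵢ (h^2)·Pᵢ = (4)·(-2) + (1)·(-4) + (0)·(-1) + (1)·(-4) + (25)·(-26) + (49)·(-54) = -3312.

-3312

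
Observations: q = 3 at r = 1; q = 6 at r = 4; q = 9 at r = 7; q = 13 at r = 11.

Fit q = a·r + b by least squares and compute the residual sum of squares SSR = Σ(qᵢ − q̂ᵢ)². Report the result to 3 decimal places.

SSR = 0.000

From the data, Σr·r = 187, Σr = 23, Σ1 = 4.
For Xᵀq: Σr·q = 233, Σq = 31.
Determinant 187·4 − 23² = 219.
a = (233·4 − 23·31)/219 = 1; b = (187·31 − 23·233)/219 = 2.
Residuals: 0, 0, 0, 0; SSR = 0.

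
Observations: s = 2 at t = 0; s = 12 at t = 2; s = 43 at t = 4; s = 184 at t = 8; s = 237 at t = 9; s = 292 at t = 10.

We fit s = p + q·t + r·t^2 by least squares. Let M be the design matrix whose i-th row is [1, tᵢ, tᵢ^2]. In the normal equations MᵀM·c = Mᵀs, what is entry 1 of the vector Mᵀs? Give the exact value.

770

Entry 1 ↔ basis 1, so (Mᵀs)_{1} = Σᵢ sᵢ = (1)·(2) + (1)·(12) + (1)·(43) + (1)·(184) + (1)·(237) + (1)·(292) = 770.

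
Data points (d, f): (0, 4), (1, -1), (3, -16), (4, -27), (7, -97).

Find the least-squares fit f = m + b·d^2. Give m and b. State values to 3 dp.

m = 3.037, b = -2.029

From the data, Σ1 = 5, Σd^2 = 75, Σd^2·d^2 = 2739.
And Σf = -137, Σd^2·f = -5330.
Normal equations: [[5, 75]; [75, 2739]]·[m, b]ᵀ = [-137, -5330]ᵀ.
Eliminating b: 2739·(row 1) − 75·(row 2) gives 8070·m = 2739·(-137) − 75·(-5330) = 24507, so m = 8169/2690.
Then b = ((-5330) − 75·(8169/2690))/2739 = -3275/1614.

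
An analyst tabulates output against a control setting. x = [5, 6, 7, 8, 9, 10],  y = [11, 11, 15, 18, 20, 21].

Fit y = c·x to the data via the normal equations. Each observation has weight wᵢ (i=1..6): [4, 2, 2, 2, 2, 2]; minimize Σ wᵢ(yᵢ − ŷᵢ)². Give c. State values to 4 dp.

Forming AᵀWA = [[760]] and AᵀWy = [1630]ᵀ gives AᵀWA·[c]ᵀ = AᵀWy.
c = 1630/760 = 2.14474.

c = 2.1447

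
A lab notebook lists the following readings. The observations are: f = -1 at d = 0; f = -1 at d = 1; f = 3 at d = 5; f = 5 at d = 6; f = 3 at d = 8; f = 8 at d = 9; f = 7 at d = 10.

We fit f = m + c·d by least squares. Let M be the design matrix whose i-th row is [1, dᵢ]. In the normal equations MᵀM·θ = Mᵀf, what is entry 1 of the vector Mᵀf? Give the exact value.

Entry 1 ↔ basis 1, so (Mᵀf)_{1} = Σᵢ fᵢ = (1)·(-1) + (1)·(-1) + (1)·(3) + (1)·(5) + (1)·(3) + (1)·(8) + (1)·(7) = 24.

24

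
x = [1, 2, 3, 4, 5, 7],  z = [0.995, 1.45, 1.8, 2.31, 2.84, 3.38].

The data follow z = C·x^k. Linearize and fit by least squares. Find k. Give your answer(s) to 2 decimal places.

k = 0.64

With ln zᵢ as the transformed response and ln xᵢ as the regressor:
Σln x = 6.7334, Σ(ln x)² = 9.9861, Σln z = 4.0533, Σln x·ln z = 6.1138.
Equations: 9.9861·k + 6.7334·ln C = 6.1138;  6.7334·k + 6·ln C = 4.0533.
Solving (det = 14.5777): k = 0.64416, ln C = -0.04736.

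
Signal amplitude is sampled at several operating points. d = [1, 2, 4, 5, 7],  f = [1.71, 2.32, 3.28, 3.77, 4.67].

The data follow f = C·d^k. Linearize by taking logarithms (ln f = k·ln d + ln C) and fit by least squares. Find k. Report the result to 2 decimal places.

Linearized form: ln f = k·ln d + ln C. From the 5 transformed points,
Σln d = 5.6348, Σ(ln d)² = 8.7791, Σln f = 5.4341, Σln d·ln f = 7.3648.
Equations: 8.7791·k + 5.6348·ln C = 7.3648;  5.6348·k + 5·ln C = 5.4341.
Slope k = (n·Σln d·ln f − Σln d·Σln f)/(n·Σ(ln d)² − (Σln d)²) = (5·7.3648 − 5.6348·5.4341)/12.1448 = 0.51083; ln C = (Σln f − k·Σln d)/n = 0.51114.

k = 0.51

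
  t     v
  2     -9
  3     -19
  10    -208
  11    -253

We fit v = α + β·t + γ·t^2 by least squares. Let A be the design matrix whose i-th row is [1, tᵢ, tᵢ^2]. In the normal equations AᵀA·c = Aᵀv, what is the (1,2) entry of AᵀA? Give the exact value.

26

Row 1 ↔ basis 1, column 2 ↔ basis t, so (AᵀA)_{1,2} = Σᵢ t = (1)·(2) + (1)·(3) + (1)·(10) + (1)·(11) = 26.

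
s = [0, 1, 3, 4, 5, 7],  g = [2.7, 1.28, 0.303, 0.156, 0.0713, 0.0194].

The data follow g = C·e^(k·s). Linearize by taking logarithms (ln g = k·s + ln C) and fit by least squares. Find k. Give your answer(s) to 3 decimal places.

Linearized form: ln g = k·s + ln C. From the 6 transformed points,
Σs = 20.0000, Σ(s)² = 100.0000, Σln g = -8.3952, Σs·ln g = -51.5685.
Equations: 100.0000·k + 20.0000·ln C = -51.5685;  20.0000·k + 6·ln C = -8.3952.
Solving (det = 200.0000): k = -0.70754, ln C = 0.95927.

k = -0.708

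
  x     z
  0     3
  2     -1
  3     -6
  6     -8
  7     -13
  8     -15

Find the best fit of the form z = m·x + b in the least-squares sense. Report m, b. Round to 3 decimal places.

Compute the Gram sums: Σx·x = 162, Σx = 26, Σ1 = 6.
Right-hand side: Σx·z = -279, Σz = -40.
AᵀA·[m, b]ᵀ = Aᵀz becomes [[162, 26]; [26, 6]]·[m, b]ᵀ = [-279, -40]ᵀ.
Determinant 162·6 − 26² = 296.
m = ((-279)·6 − 26·(-40))/296 = -317/148; b = (162·(-40) − 26·(-279))/296 = 387/148.

m = -2.142, b = 2.615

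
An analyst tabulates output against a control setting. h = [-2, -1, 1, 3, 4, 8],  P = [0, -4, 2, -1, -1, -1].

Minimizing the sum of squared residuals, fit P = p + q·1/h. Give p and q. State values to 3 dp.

p = -0.911, q = 2.247

Sums needed: Σ1 = 6, Σ1/h = 5/24, Σ1/h·1/h = 1405/576.
And ΣP = -5, Σ1/h·P = 127/24.
MᵀM·[p, q]ᵀ = MᵀP becomes [[6, 5/24]; [5/24, 1405/576]]·[p, q]ᵀ = [-5, 127/24]ᵀ.
Δ = 6·(1405/576) − (5/24)² = 8405/576.
p = ((-5)·(1405/576) − (5/24)·(127/24))/(8405/576) = -1532/1681; q = (6·(127/24) − (5/24)·(-5))/(8405/576) = 18888/8405.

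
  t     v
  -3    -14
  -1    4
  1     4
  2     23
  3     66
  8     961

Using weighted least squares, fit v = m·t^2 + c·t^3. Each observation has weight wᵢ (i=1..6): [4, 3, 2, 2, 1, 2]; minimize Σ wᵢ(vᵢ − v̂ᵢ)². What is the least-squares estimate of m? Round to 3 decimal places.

Sums needed: Σwᵢ·t^2·t^2 = 8634, Σwᵢ·t^2·t^3 = 64870, Σwᵢ·t^3·t^3 = 528066.
Moment sums: Σwᵢ·t^2·v = 123302, Σwᵢ·t^3·v = 987722.
Normal equations: [[8634, 64870]; [64870, 528066]]·[m, c]ᵀ = [123302, 987722]ᵀ.
Δ = 8634·528066 − 64870² = 351204944.
m = (123302·528066 − 64870·987722)/351204944 = 64879237/21950309; c = (8634·987722 − 64870·123302)/351204944 = 33086938/21950309.

m = 2.956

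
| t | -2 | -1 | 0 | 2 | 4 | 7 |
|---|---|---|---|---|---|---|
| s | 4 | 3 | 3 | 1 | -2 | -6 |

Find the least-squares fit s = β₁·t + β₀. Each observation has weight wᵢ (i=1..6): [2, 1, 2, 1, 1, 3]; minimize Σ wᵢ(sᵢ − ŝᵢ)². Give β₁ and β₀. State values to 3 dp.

Sums needed: Σwᵢ·t·t = 176, Σwᵢ·t = 22, Σwᵢ·1 = 10.
For MᵀWs: Σwᵢ·t·s = -151, Σwᵢ·s = -2.
MᵀWM·[β₁, β₀]ᵀ = MᵀWs becomes [[176, 22]; [22, 10]]·[β₁, β₀]ᵀ = [-151, -2]ᵀ.
Eliminating β₀: 10·(row 1) − 22·(row 2) gives 1276·β₁ = 10·(-151) − 22·(-2) = -1466, so β₁ = -733/638.
Then β₀ = ((-2) − 22·(-733/638))/10 = 135/58.

β₁ = -1.149, β₀ = 2.328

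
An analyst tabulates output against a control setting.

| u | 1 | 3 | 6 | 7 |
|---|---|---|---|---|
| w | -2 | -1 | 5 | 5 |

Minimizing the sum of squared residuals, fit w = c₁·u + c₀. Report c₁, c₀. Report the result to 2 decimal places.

c₁ = 1.33, c₀ = -3.90

Compute the Gram sums: Σu·u = 95, Σu = 17, Σ1 = 4.
Right-hand side: Σu·w = 60, Σw = 7.
So MᵀM·[c₁, c₀]ᵀ = Mᵀw: [[95, 17]; [17, 4]]·[c₁, c₀]ᵀ = [60, 7]ᵀ.
Determinant 95·4 − 17² = 91.
c₁ = (60·4 − 17·7)/91 = 121/91; c₀ = (95·7 − 17·60)/91 = -355/91.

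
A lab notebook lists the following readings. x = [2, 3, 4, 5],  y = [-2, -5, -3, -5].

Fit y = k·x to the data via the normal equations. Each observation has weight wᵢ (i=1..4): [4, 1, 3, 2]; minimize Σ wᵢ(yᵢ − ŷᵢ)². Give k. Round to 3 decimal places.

Setting ∂/∂k … = 0 gives: 123·k = -117.
(Σwᵢ·x·x = 123, Σwᵢ·x·y = -117.)
k = (-117)/123 = -0.95122.

k = -0.951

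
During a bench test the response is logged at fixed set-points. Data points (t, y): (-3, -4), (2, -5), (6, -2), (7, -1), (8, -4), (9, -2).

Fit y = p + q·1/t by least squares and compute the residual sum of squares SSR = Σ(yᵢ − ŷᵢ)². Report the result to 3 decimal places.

SSR = 11.852

The normal equations are: 6·p + (359/504)·q = -18;  (359/504)·p + (111073/254016)·q = -149/63.
det = 6·(111073/254016) − (359/504)² = 537557/254016.
p = ((-18)·(111073/254016) − (359/504)·(-149/63))/(537557/254016) = -1571386/537557; q = (6·(-149/63) − (359/504)·(-18))/(537557/254016) = -347760/537557.
Residuals: -694762/537557, -942519/537557, 554232/537557, 1083509/537557, -535372/537557, 534912/537557; SSR = 6371334/537557.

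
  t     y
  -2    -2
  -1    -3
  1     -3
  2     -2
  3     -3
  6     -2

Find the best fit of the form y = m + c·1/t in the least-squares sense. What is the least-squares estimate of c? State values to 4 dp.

Compute the Gram sums: Σ1 = 6, Σ1/t = 1/2, Σ1/t·1/t = 95/36.
Right-hand side: Σy = -15, Σ1/t·y = -4/3.
Normal equations: [[6, 1/2]; [1/2, 95/36]]·[m, c]ᵀ = [-15, -4/3]ᵀ.
Determinant 6·(95/36) − (1/2)² = 187/12.
m = ((-15)·(95/36) − (1/2)·(-4/3))/(187/12) = -467/187; c = (6·(-4/3) − (1/2)·(-15))/(187/12) = -6/187.

c = -0.0321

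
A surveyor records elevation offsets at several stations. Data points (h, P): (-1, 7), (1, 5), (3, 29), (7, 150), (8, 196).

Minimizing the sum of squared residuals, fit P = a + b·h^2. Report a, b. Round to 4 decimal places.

a = 2.6108, b = 3.0157

Entries of XᵀX: Σ1 = 5, Σh^2 = 124, Σh^2·h^2 = 6580.
And ΣP = 387, Σh^2·P = 20167.
So XᵀX·[a, b]ᵀ = XᵀP: [[5, 124]; [124, 6580]]·[a, b]ᵀ = [387, 20167]ᵀ.
det = 5·6580 − 124² = 17524.
a = (387·6580 − 124·20167)/17524 = 11438/4381; b = (5·20167 − 124·387)/17524 = 52847/17524.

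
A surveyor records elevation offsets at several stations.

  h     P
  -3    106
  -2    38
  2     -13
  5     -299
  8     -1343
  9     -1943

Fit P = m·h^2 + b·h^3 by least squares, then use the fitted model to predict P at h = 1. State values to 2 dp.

P̂ = -0.02

The normal system AᵀA·[m, b]ᵀ = AᵀP is [[11395, 94699]; [94699, 810067]]·[m, b]ᵀ = [-249756, -2144708]ᵀ.
Determinant 11395·810067 − 94699² = 262812864.
m = ((-249756)·810067 − 94699·(-2144708))/262812864 = 5148745/1729032; b = (11395·(-2144708) − 94699·(-249756))/262812864 = -5179633/1729032.
At h = 1: P̂ = (5148745/1729032)·(1) + (-5179633/1729032)·(1) = -1287/72043.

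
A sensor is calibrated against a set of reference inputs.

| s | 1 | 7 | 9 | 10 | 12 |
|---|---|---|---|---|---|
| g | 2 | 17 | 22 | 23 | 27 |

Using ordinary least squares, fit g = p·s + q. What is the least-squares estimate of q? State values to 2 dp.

q = 0.22

From the data, Σs·s = 375, Σs = 39, Σ1 = 5.
Moment sums: Σs·g = 873, Σg = 91.
So AᵀA·[p, q]ᵀ = Aᵀg: [[375, 39]; [39, 5]]·[p, q]ᵀ = [873, 91]ᵀ.
det = 375·5 − 39² = 354.
p = (873·5 − 39·91)/354 = 136/59; q = (375·91 − 39·873)/354 = 13/59.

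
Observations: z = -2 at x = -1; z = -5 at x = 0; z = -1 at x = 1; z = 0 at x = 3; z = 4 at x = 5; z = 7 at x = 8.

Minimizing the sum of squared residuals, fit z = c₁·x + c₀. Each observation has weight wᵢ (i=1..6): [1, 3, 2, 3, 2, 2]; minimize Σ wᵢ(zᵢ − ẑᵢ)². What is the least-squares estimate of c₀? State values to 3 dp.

Compute the Gram sums: Σwᵢ·x·x = 208, Σwᵢ·x = 36, Σwᵢ·1 = 13.
Moment sums: Σwᵢ·x·z = 152, Σwᵢ·z = 3.
AᵀWA·[c₁, c₀]ᵀ = AᵀWz becomes [[208, 36]; [36, 13]]·[c₁, c₀]ᵀ = [152, 3]ᵀ.
Eliminating c₀: 13·(row 1) − 36·(row 2) gives 1408·c₁ = 13·152 − 36·3 = 1868, so c₁ = 467/352.
Then c₀ = (3 − 36·(467/352))/13 = -303/88.

c₀ = -3.443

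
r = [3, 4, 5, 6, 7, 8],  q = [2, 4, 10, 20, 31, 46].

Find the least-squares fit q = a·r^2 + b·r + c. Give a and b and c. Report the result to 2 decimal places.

XᵀX·[a, b, c]ᵀ = Xᵀq reads: 8755·a + 1287·b + 199·c = 5515;  1287·a + 199·b + 33·c = 777;  199·a + 33·b + 6·c = 113.
Inverting the 3×3 Gram matrix, [a, b, c]ᵀ = [85/56, -2187/280, 229/20]ᵀ.

a = 1.52, b = -7.81, c = 11.45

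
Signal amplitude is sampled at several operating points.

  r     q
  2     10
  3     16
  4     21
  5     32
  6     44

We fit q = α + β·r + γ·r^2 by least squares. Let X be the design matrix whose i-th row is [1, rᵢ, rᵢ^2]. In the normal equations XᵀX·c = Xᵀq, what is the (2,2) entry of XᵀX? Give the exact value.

Row 2 ↔ basis r, column 2 ↔ basis r, so (XᵀX)_{2,2} = Σᵢ (r)·(r) = (2)·(2) + (3)·(3) + (4)·(4) + (5)·(5) + (6)·(6) = 90.

90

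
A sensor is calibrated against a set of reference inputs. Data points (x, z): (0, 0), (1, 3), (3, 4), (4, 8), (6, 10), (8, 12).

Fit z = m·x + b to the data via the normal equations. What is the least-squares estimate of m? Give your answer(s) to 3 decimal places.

m = 1.485

The normal system MᵀM·[m, b]ᵀ = Mᵀz is [[126, 22]; [22, 6]]·[m, b]ᵀ = [203, 37]ᵀ.
det = 126·6 − 22² = 272.
m = (203·6 − 22·37)/272 = 101/68; b = (126·37 − 22·203)/272 = 49/68.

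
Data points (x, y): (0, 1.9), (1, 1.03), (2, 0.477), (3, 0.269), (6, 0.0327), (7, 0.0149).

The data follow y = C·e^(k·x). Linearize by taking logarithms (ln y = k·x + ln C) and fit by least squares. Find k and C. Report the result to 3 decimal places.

k = -0.691, C = 1.987

Linearized form: ln y = k·x + ln C. From the 6 transformed points,
Over the data: Σx = 19.0000, Σ(x)² = 99.0000, Σln y = -9.0086, Σx·ln y = -55.3571.
Normal system: [[99.0000, 19.0000]; [19.0000, 6]]·[k, ln C]ᵀ = [-55.3571, -9.0086]ᵀ.
Δ = 99.0000·6 − (19.0000)² = 233.0000; k = (-55.3571·6 − 19.0000·-9.0086)/233.0000 = -0.69089, ln C = (99.0000·-9.0086 − 19.0000·-55.3571)/233.0000 = 0.68639, so C = exp(0.68639) = 1.98653.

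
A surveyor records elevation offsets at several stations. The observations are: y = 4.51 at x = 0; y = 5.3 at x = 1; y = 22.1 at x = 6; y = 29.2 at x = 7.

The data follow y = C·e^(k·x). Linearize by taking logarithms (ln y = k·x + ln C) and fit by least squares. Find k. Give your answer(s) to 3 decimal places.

k = 0.273

Let Y = ln y. Fitting Y = k·x + ln C by least squares:
Σx = 14.0000, Σ(x)² = 86.0000, Σln y = 9.6438, Σx·ln y = 43.8604.
Normal system: [[86.0000, 14.0000]; [14.0000, 4]]·[k, ln C]ᵀ = [43.8604, 9.6438]ᵀ.
Solving (det = 148.0000): k = 0.27317, ln C = 1.45485.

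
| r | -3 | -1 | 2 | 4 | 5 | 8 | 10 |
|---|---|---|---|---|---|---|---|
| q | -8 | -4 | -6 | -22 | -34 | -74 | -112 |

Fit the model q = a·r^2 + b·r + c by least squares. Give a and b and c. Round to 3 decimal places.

Setting ∂/∂a … = 0 gives: 15075·a + 1681·b + 219·c = -17238;  1681·a + 219·b + 25·c = -1954;  219·a + 25·b + 7·c = -260.
(Σr^2·r^2 = 15075, Σr^2·r = 1681, Σr^2 = 219, Σr·r = 219, Σr = 25, Σ1 = 7, Σr^2·q = -17238, Σr·q = -1954, Σq = -260.)
Row-reducing yields a = -623/622, b = -300/311, c = -1469/622.

a = -1.002, b = -0.965, c = -2.362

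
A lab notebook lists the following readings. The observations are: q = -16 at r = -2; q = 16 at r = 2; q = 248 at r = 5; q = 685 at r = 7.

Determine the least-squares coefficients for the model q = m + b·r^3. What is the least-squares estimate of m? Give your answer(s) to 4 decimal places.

m = -0.3900

Forming XᵀX = [[4, 468]; [468, 133402]] and Xᵀq = [933, 266211]ᵀ gives XᵀX·[m, b]ᵀ = Xᵀq.
Eliminating b: 133402·(row 1) − 468·(row 2) gives 314584·m = 133402·933 − 468·266211 = -122682, so m = -61341/157292.
Then b = (266211 − 468·(-61341/157292))/133402 = 78525/39323.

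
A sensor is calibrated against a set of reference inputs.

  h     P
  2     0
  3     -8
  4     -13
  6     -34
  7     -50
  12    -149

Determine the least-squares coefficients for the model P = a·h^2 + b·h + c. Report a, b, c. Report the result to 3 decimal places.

Sums needed: Σh^2·h^2 = 24786, Σh^2·h = 2386, Σh^2 = 258, Σh·h = 258, Σh = 34, Σ1 = 6.
And Σh^2·P = -25410, Σh·P = -2418, ΣP = -254.
Inverting the 3×3 Gram matrix, [a, b, c]ᵀ = [-283/273, -29/91, 85/21]ᵀ.

a = -1.037, b = -0.319, c = 4.048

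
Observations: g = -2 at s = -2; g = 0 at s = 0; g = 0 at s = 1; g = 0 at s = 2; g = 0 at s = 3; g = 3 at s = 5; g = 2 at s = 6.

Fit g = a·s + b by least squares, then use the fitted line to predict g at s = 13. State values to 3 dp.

ĝ = 6.122

The normal system XᵀX·[a, b]ᵀ = Xᵀg is [[79, 15]; [15, 7]]·[a, b]ᵀ = [31, 3]ᵀ.
Eliminating b: 7·(row 1) − 15·(row 2) gives 328·a = 7·31 − 15·3 = 172, so a = 43/82.
Then b = (3 − 15·(43/82))/7 = -57/82.
At s = 13: ĝ = (43/82)·(13) + (-57/82)·(1) = 251/41.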